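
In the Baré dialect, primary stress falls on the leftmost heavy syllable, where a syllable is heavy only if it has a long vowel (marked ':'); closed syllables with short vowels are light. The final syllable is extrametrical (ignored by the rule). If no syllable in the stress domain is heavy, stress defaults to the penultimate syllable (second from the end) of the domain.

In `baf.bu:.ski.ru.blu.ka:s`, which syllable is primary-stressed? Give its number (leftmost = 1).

The final syllable (6, ka:s) is extrametrical; the stress domain is syllables 1–5.
Weights: 1 baf L, 2 bu: H, 3 ski L, 4 ru L, 5 blu L.
Heavy syllables in the domain: 2. The leftmost is syllable 2 (bu:).
Primary stress: syllable 2 → baf.ˈbu:.ski.ru.blu.ka:s.

2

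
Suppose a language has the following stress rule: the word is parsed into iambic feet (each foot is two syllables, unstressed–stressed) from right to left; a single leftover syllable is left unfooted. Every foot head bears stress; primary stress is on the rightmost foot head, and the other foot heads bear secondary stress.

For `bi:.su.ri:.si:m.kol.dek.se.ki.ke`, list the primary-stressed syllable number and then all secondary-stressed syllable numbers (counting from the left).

Parse right to left into iambic (σˈσ) feet: bi: (su.ˈri:) (si:m.ˈkol) (dek.ˈse) (ki.ˈke). Syllable 1 is left unfooted.
Foot heads (stressed positions): 3, 5, 7, 9.
End Rule Rightmost: primary stress on the rightmost head = syllable 9.
Secondary stress on 3, 5, 7: bi:.su.ˌri:.si:m.ˌkol.dek.ˌse.ki.ˈke.

primary 9, secondary 3, 5, 7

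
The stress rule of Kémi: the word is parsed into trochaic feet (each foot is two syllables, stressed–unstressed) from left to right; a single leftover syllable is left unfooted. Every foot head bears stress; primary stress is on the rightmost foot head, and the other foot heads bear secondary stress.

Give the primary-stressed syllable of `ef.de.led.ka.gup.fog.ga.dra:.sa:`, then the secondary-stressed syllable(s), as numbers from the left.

Parse left to right into trochaic (ˈσσ) feet: (ˈef.de) (ˈled.ka) (ˈgup.fog) (ˈga.dra:) sa:. Syllable 9 is left unfooted.
Foot heads (stressed positions): 1, 3, 5, 7.
End Rule Rightmost: primary stress on the rightmost head = syllable 7.
Secondary stress on 1, 3, 5: ˌef.de.ˌled.ka.ˌgup.fog.ˈga.dra:.sa:.

primary 7, secondary 1, 3, 5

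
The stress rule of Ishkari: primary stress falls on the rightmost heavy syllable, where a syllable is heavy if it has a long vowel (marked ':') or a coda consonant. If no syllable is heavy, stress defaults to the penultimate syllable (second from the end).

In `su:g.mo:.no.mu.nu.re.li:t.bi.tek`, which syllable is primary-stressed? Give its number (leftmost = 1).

Weights: 1 su:g H, 2 mo: H, 3 no L, 4 mu L, 5 nu L, 6 re L, 7 li:t H, 8 bi L, 9 tek H.
Heavy syllables in the domain: 1, 2, 7, 9. The rightmost is syllable 9 (tek).
Primary stress: syllable 9 → su:g.mo:.no.mu.nu.re.li:t.bi.ˈtek.

9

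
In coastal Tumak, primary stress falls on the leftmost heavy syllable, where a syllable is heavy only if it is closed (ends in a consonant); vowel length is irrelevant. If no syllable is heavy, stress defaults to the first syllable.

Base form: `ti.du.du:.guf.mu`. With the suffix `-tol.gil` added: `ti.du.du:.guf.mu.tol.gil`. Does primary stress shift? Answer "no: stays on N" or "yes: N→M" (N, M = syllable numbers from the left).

no: stays on 4

Base `ti.du.du:.guf.mu` (5 syllables):
  Weights: 1 ti L, 2 du L, 3 du: L, 4 guf H, 5 mu L.
  Heavy syllables in the domain: 4. The leftmost is syllable 4 (guf).
  → primary stress on syllable 4.
Suffixed `ti.du.du:.guf.mu.tol.gil` (7 syllables):
  Weights: 1 ti L, 2 du L, 3 du: L, 4 guf H, 5 mu L, 6 tol H, 7 gil H.
  Heavy syllables in the domain: 4, 6, 7. The leftmost is syllable 4 (guf).
  → primary stress on syllable 4.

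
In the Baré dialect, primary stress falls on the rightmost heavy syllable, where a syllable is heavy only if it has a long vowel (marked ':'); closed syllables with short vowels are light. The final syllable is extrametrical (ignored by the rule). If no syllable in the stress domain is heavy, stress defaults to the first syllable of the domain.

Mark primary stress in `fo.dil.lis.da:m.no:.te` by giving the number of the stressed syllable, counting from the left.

5

The final syllable (6, te) is extrametrical; the stress domain is syllables 1–5.
Weights: 1 fo L, 2 dil L, 3 lis L, 4 da:m H, 5 no: H.
Heavy syllables in the domain: 4, 5. The rightmost is syllable 5 (no:).
Primary stress: syllable 5 → fo.dil.lis.da:m.ˈno:.te.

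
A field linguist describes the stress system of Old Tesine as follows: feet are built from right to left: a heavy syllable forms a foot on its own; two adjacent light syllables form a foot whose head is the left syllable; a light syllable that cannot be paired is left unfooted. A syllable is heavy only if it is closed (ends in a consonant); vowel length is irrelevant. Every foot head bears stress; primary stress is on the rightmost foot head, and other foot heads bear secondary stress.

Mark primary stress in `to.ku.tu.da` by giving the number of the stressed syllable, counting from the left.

3

Weights: 1 to L, 2 ku L, 3 tu L, 4 da L.
Parse right to left (heavy = foot alone; LL = one foot; stranded L unfooted): (ˈto.ku) (ˈtu.da).
Foot heads: 1, 3.
Primary stress on the rightmost head = syllable 3.
Primary stress: syllable 3 → to.ku.ˈtu.da.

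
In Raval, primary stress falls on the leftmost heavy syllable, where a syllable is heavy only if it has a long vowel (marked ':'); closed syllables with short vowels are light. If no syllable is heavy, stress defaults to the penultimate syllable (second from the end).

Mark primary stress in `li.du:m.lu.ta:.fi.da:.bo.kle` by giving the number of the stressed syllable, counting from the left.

Weights: 1 li L, 2 du:m H, 3 lu L, 4 ta: H, 5 fi L, 6 da: H, 7 bo L, 8 kle L.
Heavy syllables in the domain: 2, 4, 6. The leftmost is syllable 2 (du:m).
Primary stress: syllable 2 → li.ˈdu:m.lu.ta:.fi.da:.bo.kle.

2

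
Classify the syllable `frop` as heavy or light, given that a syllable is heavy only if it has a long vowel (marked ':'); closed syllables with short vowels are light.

light

`frop`: short vowel, closed (coda /p/). Short vowel → light.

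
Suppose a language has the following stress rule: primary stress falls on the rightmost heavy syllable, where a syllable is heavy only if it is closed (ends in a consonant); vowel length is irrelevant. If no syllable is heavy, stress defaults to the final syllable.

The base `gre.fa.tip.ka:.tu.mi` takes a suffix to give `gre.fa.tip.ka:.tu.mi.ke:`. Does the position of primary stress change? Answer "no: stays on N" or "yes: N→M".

Base `gre.fa.tip.ka:.tu.mi` (6 syllables):
  Weights: 1 gre L, 2 fa L, 3 tip H, 4 ka: L, 5 tu L, 6 mi L.
  Heavy syllables in the domain: 3. The rightmost is syllable 3 (tip).
  → primary stress on syllable 3.
Suffixed `gre.fa.tip.ka:.tu.mi.ke:` (7 syllables):
  Weights: 1 gre L, 2 fa L, 3 tip H, 4 ka: L, 5 tu L, 6 mi L, 7 ke: L.
  Heavy syllables in the domain: 3. The rightmost is syllable 3 (tip).
  → primary stress on syllable 3.

no: stays on 3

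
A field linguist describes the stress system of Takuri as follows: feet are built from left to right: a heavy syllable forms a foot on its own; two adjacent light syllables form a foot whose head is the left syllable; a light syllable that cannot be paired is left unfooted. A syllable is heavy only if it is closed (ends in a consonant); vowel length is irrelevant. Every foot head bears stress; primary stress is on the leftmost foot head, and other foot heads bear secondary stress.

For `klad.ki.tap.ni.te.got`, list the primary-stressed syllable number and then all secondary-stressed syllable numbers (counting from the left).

primary 1, secondary 3, 4, 6

Weights: 1 klad H, 2 ki L, 3 tap H, 4 ni L, 5 te L, 6 got H.
Parse left to right (heavy = foot alone; LL = one foot; stranded L unfooted): (ˈklad) ki (ˈtap) (ˈni.te) (ˈgot).
Foot heads: 1, 3, 4, 6.
Primary stress on the leftmost head = syllable 1.
Secondary stress on 3, 4, 6: ˈklad.ki.ˌtap.ˌni.te.ˌgot.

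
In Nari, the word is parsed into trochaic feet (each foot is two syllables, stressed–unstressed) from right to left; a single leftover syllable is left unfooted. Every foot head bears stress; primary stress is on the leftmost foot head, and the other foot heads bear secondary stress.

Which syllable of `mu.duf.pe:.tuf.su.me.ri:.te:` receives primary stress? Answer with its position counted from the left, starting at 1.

Parse right to left into trochaic (ˈσσ) feet: (ˈmu.duf) (ˈpe:.tuf) (ˈsu.me) (ˈri:.te:).
Foot heads (stressed positions): 1, 3, 5, 7.
End Rule Leftmost: primary stress on the leftmost head = syllable 1.
Primary stress: syllable 1 → ˈmu.duf.pe:.tuf.su.me.ri:.te:.

1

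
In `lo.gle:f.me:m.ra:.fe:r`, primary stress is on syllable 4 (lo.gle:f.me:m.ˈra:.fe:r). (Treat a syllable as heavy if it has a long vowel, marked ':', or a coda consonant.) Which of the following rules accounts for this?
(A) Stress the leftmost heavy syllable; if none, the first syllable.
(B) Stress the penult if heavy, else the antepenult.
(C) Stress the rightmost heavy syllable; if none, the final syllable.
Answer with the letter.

Rule A → syllable 2 (observed: 4).
Rule B → syllable 4 ✓.
Rule C → syllable 5 (observed: 4).

B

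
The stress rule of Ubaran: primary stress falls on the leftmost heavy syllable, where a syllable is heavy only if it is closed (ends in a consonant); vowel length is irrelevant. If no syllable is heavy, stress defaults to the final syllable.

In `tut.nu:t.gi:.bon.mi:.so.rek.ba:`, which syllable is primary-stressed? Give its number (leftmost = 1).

1

Weights: 1 tut H, 2 nu:t H, 3 gi: L, 4 bon H, 5 mi: L, 6 so L, 7 rek H, 8 ba: L.
Heavy syllables in the domain: 1, 2, 4, 7. The leftmost is syllable 1 (tut).
Primary stress: syllable 1 → ˈtut.nu:t.gi:.bon.mi:.so.rek.ba:.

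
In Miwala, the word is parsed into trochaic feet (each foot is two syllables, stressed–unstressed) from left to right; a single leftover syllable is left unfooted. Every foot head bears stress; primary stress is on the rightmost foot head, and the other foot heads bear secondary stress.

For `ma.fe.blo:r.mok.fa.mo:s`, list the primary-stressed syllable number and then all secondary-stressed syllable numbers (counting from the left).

Parse left to right into trochaic (ˈσσ) feet: (ˈma.fe) (ˈblo:r.mok) (ˈfa.mo:s).
Foot heads (stressed positions): 1, 3, 5.
End Rule Rightmost: primary stress on the rightmost head = syllable 5.
Secondary stress on 1, 3: ˌma.fe.ˌblo:r.mok.ˈfa.mo:s.

primary 5, secondary 1, 3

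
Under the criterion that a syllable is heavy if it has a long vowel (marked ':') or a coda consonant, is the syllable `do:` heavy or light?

`do:`: long vowel, open (no coda). Long vowel → heavy.

heavy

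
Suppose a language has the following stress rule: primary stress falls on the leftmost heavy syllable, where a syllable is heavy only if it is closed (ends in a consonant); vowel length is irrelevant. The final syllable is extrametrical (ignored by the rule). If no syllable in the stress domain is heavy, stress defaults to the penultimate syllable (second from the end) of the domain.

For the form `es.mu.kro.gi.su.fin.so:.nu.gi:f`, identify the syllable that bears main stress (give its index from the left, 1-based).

1

The final syllable (9, gi:f) is extrametrical; the stress domain is syllables 1–8.
Weights: 1 es H, 2 mu L, 3 kro L, 4 gi L, 5 su L, 6 fin H, 7 so: L, 8 nu L.
Heavy syllables in the domain: 1, 6. The leftmost is syllable 1 (es).
Primary stress: syllable 1 → ˈes.mu.kro.gi.su.fin.so:.nu.gi:f.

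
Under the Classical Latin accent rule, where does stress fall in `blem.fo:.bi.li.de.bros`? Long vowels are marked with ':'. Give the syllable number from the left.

4

Classical Latin: stress the penult if heavy (long vowel or closed), else the antepenult.
Weights: 4 li L, 5 de L, 6 bros H.
The penult (syllable 5, de) is light, so stress falls on the antepenult (syllable 4, li).
Stress on syllable 4: blem.fo:.bi.ˈli.de.bros.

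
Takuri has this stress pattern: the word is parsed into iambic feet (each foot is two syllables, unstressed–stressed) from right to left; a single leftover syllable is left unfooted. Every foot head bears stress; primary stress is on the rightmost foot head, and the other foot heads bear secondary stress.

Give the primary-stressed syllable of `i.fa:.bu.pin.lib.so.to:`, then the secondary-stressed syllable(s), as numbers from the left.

Parse right to left into iambic (σˈσ) feet: i (fa:.ˈbu) (pin.ˈlib) (so.ˈto:). Syllable 1 is left unfooted.
Foot heads (stressed positions): 3, 5, 7.
End Rule Rightmost: primary stress on the rightmost head = syllable 7.
Secondary stress on 3, 5: i.fa:.ˌbu.pin.ˌlib.so.ˈto:.

primary 7, secondary 3, 5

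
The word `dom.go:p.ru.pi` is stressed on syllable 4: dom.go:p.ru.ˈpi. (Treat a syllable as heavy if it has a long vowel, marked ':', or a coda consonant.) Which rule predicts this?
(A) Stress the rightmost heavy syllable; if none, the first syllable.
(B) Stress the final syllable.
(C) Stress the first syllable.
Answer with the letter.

B

Rule A → syllable 2 (observed: 4).
Rule B → syllable 4 ✓.
Rule C → syllable 1 (observed: 4).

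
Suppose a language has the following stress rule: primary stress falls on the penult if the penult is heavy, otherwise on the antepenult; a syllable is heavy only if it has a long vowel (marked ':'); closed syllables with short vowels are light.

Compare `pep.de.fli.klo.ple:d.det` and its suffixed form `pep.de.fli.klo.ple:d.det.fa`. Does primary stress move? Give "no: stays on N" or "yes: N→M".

no: stays on 5

Base `pep.de.fli.klo.ple:d.det` (6 syllables):
  Weights: 4 klo L, 5 ple:d H, 6 det L.
  The penult (syllable 5, ple:d) is heavy, so it takes stress.
  → primary stress on syllable 5.
Suffixed `pep.de.fli.klo.ple:d.det.fa` (7 syllables):
  Weights: 5 ple:d H, 6 det L, 7 fa L.
  The penult (syllable 6, det) is light, so stress falls on the antepenult (syllable 5, ple:d).
  → primary stress on syllable 5.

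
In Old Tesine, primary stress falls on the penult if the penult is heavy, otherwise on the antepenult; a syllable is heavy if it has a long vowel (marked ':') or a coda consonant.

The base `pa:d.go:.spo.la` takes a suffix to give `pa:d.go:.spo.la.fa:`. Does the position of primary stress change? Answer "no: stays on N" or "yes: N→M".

Base `pa:d.go:.spo.la` (4 syllables):
  Weights: 2 go: H, 3 spo L, 4 la L.
  The penult (syllable 3, spo) is light, so stress falls on the antepenult (syllable 2, go:).
  → primary stress on syllable 2.
Suffixed `pa:d.go:.spo.la.fa:` (5 syllables):
  Weights: 3 spo L, 4 la L, 5 fa: H.
  The penult (syllable 4, la) is light, so stress falls on the antepenult (syllable 3, spo).
  → primary stress on syllable 3.

yes: 2→3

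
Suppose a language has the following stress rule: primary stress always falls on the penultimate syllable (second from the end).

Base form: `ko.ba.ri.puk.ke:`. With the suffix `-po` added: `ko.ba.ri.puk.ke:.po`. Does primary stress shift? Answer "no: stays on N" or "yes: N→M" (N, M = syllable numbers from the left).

yes: 4→5

Base `ko.ba.ri.puk.ke:` (5 syllables):
  The word has 5 syllables; the penultimate syllable (second from the end) is syllable 4 (puk).
  → primary stress on syllable 4.
Suffixed `ko.ba.ri.puk.ke:.po` (6 syllables):
  The word has 6 syllables; the penultimate syllable (second from the end) is syllable 5 (ke:).
  → primary stress on syllable 5.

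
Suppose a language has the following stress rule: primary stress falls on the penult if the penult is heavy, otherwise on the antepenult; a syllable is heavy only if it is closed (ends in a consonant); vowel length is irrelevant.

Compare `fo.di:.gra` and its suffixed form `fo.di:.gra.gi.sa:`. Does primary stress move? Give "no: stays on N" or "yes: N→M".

Base `fo.di:.gra` (3 syllables):
  Weights: 1 fo L, 2 di: L, 3 gra L.
  The penult (syllable 2, di:) is light, so stress falls on the antepenult (syllable 1, fo).
  → primary stress on syllable 1.
Suffixed `fo.di:.gra.gi.sa:` (5 syllables):
  Weights: 3 gra L, 4 gi L, 5 sa: L.
  The penult (syllable 4, gi) is light, so stress falls on the antepenult (syllable 3, gra).
  → primary stress on syllable 3.

yes: 1→3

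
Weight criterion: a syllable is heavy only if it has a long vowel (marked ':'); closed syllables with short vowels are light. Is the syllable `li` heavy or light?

light

`li`: short vowel, open (no coda). Short vowel → light.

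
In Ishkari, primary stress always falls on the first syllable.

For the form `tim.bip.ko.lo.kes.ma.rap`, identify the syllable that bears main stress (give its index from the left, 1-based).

1

The word has 7 syllables; the first syllable is syllable 1 (tim).
Primary stress: syllable 1 → ˈtim.bip.ko.lo.kes.ma.rap.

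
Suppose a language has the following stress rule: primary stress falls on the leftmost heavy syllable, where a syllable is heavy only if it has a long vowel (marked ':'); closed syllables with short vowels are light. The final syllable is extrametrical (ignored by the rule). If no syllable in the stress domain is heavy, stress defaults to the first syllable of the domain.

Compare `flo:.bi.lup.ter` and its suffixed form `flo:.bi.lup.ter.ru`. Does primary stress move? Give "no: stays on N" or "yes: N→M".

no: stays on 1

Base `flo:.bi.lup.ter` (4 syllables):
  The final syllable (4, ter) is extrametrical; the stress domain is syllables 1–3.
  Weights: 1 flo: H, 2 bi L, 3 lup L.
  Heavy syllables in the domain: 1. The leftmost is syllable 1 (flo:).
  → primary stress on syllable 1.
Suffixed `flo:.bi.lup.ter.ru` (5 syllables):
  The final syllable (5, ru) is extrametrical; the stress domain is syllables 1–4.
  Weights: 1 flo: H, 2 bi L, 3 lup L, 4 ter L.
  Heavy syllables in the domain: 1. The leftmost is syllable 1 (flo:).
  → primary stress on syllable 1.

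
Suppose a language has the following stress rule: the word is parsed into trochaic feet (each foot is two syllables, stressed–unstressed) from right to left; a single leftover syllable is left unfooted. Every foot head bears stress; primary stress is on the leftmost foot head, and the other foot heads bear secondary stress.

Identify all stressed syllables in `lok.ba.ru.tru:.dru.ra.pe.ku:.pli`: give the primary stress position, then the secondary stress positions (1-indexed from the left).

Parse right to left into trochaic (ˈσσ) feet: lok (ˈba.ru) (ˈtru:.dru) (ˈra.pe) (ˈku:.pli). Syllable 1 is left unfooted.
Foot heads (stressed positions): 2, 4, 6, 8.
End Rule Leftmost: primary stress on the leftmost head = syllable 2.
Secondary stress on 4, 6, 8: lok.ˈba.ru.ˌtru:.dru.ˌra.pe.ˌku:.pli.

primary 2, secondary 4, 6, 8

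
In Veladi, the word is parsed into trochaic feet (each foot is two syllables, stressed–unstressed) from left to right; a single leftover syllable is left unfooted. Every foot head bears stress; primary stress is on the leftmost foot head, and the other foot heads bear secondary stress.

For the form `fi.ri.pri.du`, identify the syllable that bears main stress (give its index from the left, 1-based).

1

Parse left to right into trochaic (ˈσσ) feet: (ˈfi.ri) (ˈpri.du).
Foot heads (stressed positions): 1, 3.
End Rule Leftmost: primary stress on the leftmost head = syllable 1.
Primary stress: syllable 1 → ˈfi.ri.pri.du.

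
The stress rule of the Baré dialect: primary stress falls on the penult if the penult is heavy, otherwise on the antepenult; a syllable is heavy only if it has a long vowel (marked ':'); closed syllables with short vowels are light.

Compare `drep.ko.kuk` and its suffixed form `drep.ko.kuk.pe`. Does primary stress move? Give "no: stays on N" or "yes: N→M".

yes: 1→2

Base `drep.ko.kuk` (3 syllables):
  Weights: 1 drep L, 2 ko L, 3 kuk L.
  The penult (syllable 2, ko) is light, so stress falls on the antepenult (syllable 1, drep).
  → primary stress on syllable 1.
Suffixed `drep.ko.kuk.pe` (4 syllables):
  Weights: 2 ko L, 3 kuk L, 4 pe L.
  The penult (syllable 3, kuk) is light, so stress falls on the antepenult (syllable 2, ko).
  → primary stress on syllable 2.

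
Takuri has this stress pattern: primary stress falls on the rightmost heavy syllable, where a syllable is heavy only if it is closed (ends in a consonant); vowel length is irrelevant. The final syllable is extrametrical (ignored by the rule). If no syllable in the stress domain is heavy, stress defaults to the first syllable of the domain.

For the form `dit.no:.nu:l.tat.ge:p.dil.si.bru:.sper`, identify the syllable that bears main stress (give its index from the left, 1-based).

The final syllable (9, sper) is extrametrical; the stress domain is syllables 1–8.
Weights: 1 dit H, 2 no: L, 3 nu:l H, 4 tat H, 5 ge:p H, 6 dil H, 7 si L, 8 bru: L.
Heavy syllables in the domain: 1, 3, 4, 5, 6. The rightmost is syllable 6 (dil).
Primary stress: syllable 6 → dit.no:.nu:l.tat.ge:p.ˈdil.si.bru:.sper.

6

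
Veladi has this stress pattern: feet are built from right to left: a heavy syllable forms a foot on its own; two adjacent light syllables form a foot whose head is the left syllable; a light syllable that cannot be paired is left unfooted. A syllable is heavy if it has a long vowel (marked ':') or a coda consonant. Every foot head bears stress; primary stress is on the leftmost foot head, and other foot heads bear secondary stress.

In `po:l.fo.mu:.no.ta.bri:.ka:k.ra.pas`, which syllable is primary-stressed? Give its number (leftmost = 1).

1

Weights: 1 po:l H, 2 fo L, 3 mu: H, 4 no L, 5 ta L, 6 bri: H, 7 ka:k H, 8 ra L, 9 pas H.
Parse right to left (heavy = foot alone; LL = one foot; stranded L unfooted): (ˈpo:l) fo (ˈmu:) (ˈno.ta) (ˈbri:) (ˈka:k) ra (ˈpas).
Foot heads: 1, 3, 4, 6, 7, 9.
Primary stress on the leftmost head = syllable 1.
Primary stress: syllable 1 → ˈpo:l.fo.mu:.no.ta.bri:.ka:k.ra.pas.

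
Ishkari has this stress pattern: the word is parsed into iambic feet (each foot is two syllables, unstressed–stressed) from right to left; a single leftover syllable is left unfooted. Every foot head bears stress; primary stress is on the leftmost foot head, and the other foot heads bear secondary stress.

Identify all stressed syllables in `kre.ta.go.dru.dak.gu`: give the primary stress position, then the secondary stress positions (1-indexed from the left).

Parse right to left into iambic (σˈσ) feet: (kre.ˈta) (go.ˈdru) (dak.ˈgu).
Foot heads (stressed positions): 2, 4, 6.
End Rule Leftmost: primary stress on the leftmost head = syllable 2.
Secondary stress on 4, 6: kre.ˈta.go.ˌdru.dak.ˌgu.

primary 2, secondary 4, 6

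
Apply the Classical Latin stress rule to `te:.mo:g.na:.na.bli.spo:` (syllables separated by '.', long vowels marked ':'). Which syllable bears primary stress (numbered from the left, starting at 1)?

Classical Latin: stress the penult if heavy (long vowel or closed), else the antepenult.
Weights: 4 na L, 5 bli L, 6 spo: H.
The penult (syllable 5, bli) is light, so stress falls on the antepenult (syllable 4, na).
Stress on syllable 4: te:.mo:g.na:.ˈna.bli.spo:.

4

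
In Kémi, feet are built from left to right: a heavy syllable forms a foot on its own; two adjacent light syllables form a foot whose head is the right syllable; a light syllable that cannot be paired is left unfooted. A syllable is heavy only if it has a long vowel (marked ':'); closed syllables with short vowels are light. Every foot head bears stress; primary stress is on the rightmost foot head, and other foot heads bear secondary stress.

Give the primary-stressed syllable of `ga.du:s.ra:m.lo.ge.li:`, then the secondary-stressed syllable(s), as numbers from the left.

Weights: 1 ga L, 2 du:s H, 3 ra:m H, 4 lo L, 5 ge L, 6 li: H.
Parse left to right (heavy = foot alone; LL = one foot; stranded L unfooted): ga (ˈdu:s) (ˈra:m) (lo.ˈge) (ˈli:).
Foot heads: 2, 3, 5, 6.
Primary stress on the rightmost head = syllable 6.
Secondary stress on 2, 3, 5: ga.ˌdu:s.ˌra:m.lo.ˌge.ˈli:.

primary 6, secondary 2, 3, 5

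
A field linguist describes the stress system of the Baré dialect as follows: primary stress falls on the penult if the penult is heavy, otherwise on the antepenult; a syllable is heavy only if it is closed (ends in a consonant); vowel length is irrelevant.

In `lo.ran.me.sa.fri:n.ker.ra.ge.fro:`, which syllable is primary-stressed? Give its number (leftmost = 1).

Weights: 7 ra L, 8 ge L, 9 fro: L.
The penult (syllable 8, ge) is light, so stress falls on the antepenult (syllable 7, ra).
Primary stress: syllable 7 → lo.ran.me.sa.fri:n.ker.ˈra.ge.fro:.

7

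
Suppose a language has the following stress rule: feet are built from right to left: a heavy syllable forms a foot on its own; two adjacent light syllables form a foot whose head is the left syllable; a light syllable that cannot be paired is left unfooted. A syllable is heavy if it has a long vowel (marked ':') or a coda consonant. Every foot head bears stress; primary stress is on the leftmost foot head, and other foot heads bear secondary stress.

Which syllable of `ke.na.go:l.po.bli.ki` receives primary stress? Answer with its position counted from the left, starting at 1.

1

Weights: 1 ke L, 2 na L, 3 go:l H, 4 po L, 5 bli L, 6 ki L.
Parse right to left (heavy = foot alone; LL = one foot; stranded L unfooted): (ˈke.na) (ˈgo:l) po (ˈbli.ki).
Foot heads: 1, 3, 5.
Primary stress on the leftmost head = syllable 1.
Primary stress: syllable 1 → ˈke.na.go:l.po.bli.ki.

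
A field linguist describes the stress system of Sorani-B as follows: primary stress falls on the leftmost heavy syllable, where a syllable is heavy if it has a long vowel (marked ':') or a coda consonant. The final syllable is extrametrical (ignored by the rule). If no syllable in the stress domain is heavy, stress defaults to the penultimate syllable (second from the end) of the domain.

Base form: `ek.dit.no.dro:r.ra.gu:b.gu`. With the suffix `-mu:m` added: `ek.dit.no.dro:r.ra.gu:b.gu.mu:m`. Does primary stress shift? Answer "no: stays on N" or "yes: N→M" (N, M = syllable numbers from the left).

Base `ek.dit.no.dro:r.ra.gu:b.gu` (7 syllables):
  The final syllable (7, gu) is extrametrical; the stress domain is syllables 1–6.
  Weights: 1 ek H, 2 dit H, 3 no L, 4 dro:r H, 5 ra L, 6 gu:b H.
  Heavy syllables in the domain: 1, 2, 4, 6. The leftmost is syllable 1 (ek).
  → primary stress on syllable 1.
Suffixed `ek.dit.no.dro:r.ra.gu:b.gu.mu:m` (8 syllables):
  The final syllable (8, mu:m) is extrametrical; the stress domain is syllables 1–7.
  Weights: 1 ek H, 2 dit H, 3 no L, 4 dro:r H, 5 ra L, 6 gu:b H, 7 gu L.
  Heavy syllables in the domain: 1, 2, 4, 6. The leftmost is syllable 1 (ek).
  → primary stress on syllable 1.

no: stays on 1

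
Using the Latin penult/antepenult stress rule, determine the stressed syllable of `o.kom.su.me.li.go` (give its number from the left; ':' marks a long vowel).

Classical Latin: stress the penult if heavy (long vowel or closed), else the antepenult.
Weights: 4 me L, 5 li L, 6 go L.
The penult (syllable 5, li) is light, so stress falls on the antepenult (syllable 4, me).
Stress on syllable 4: o.kom.su.ˈme.li.go.

4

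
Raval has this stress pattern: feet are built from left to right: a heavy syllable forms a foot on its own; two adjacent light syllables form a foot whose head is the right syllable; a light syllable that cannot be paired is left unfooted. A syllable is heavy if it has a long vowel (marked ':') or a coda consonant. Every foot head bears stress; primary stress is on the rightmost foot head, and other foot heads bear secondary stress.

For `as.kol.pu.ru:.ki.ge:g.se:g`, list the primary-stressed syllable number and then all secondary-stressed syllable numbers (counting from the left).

primary 7, secondary 1, 2, 4, 6

Weights: 1 as H, 2 kol H, 3 pu L, 4 ru: H, 5 ki L, 6 ge:g H, 7 se:g H.
Parse left to right (heavy = foot alone; LL = one foot; stranded L unfooted): (ˈas) (ˈkol) pu (ˈru:) ki (ˈge:g) (ˈse:g).
Foot heads: 1, 2, 4, 6, 7.
Primary stress on the rightmost head = syllable 7.
Secondary stress on 1, 2, 4, 6: ˌas.ˌkol.pu.ˌru:.ki.ˌge:g.ˈse:g.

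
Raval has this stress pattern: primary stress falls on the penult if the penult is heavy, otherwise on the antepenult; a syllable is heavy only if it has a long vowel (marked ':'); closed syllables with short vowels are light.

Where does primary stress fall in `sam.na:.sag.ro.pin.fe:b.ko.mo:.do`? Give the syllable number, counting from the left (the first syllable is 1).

8

Weights: 7 ko L, 8 mo: H, 9 do L.
The penult (syllable 8, mo:) is heavy, so it takes stress.
Primary stress: syllable 8 → sam.na:.sag.ro.pin.fe:b.ko.ˈmo:.do.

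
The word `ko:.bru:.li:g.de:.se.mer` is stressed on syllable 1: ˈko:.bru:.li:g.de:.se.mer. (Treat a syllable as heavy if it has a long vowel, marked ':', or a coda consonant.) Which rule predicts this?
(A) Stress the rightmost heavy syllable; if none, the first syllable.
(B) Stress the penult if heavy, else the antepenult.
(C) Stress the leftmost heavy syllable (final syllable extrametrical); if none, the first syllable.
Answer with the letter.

C

Rule A → syllable 6 (observed: 1).
Rule B → syllable 4 (observed: 1).
Rule C → syllable 1 ✓.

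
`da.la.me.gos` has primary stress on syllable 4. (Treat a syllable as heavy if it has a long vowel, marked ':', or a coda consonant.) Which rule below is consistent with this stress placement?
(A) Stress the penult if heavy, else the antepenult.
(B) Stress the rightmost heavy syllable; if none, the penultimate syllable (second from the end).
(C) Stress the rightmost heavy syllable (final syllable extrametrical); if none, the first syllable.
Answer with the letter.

B

Rule A → syllable 2 (observed: 4).
Rule B → syllable 4 ✓.
Rule C → syllable 1 (observed: 4).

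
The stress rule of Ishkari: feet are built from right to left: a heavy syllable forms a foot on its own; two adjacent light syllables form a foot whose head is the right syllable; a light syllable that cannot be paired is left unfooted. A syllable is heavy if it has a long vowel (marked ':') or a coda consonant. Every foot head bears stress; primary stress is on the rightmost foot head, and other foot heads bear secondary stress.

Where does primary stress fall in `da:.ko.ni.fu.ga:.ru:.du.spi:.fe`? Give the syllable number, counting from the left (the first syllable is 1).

Weights: 1 da: H, 2 ko L, 3 ni L, 4 fu L, 5 ga: H, 6 ru: H, 7 du L, 8 spi: H, 9 fe L.
Parse right to left (heavy = foot alone; LL = one foot; stranded L unfooted): (ˈda:) ko (ni.ˈfu) (ˈga:) (ˈru:) du (ˈspi:) fe.
Foot heads: 1, 4, 5, 6, 8.
Primary stress on the rightmost head = syllable 8.
Primary stress: syllable 8 → da:.ko.ni.fu.ga:.ru:.du.ˈspi:.fe.

8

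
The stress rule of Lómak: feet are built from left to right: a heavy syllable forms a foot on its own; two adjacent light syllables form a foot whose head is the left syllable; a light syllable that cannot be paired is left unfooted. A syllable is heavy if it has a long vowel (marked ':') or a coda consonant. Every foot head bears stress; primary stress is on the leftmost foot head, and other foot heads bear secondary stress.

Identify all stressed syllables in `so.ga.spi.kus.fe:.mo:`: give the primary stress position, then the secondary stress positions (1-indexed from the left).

Weights: 1 so L, 2 ga L, 3 spi L, 4 kus H, 5 fe: H, 6 mo: H.
Parse left to right (heavy = foot alone; LL = one foot; stranded L unfooted): (ˈso.ga) spi (ˈkus) (ˈfe:) (ˈmo:).
Foot heads: 1, 4, 5, 6.
Primary stress on the leftmost head = syllable 1.
Secondary stress on 4, 5, 6: ˈso.ga.spi.ˌkus.ˌfe:.ˌmo:.

primary 1, secondary 4, 5, 6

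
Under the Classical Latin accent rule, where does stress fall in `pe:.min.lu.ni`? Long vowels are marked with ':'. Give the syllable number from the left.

Classical Latin: stress the penult if heavy (long vowel or closed), else the antepenult.
Weights: 2 min H, 3 lu L, 4 ni L.
The penult (syllable 3, lu) is light, so stress falls on the antepenult (syllable 2, min).
Stress on syllable 2: pe:.ˈmin.lu.ni.

2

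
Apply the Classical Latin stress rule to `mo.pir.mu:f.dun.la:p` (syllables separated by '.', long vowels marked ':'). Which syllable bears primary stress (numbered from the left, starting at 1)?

4

Classical Latin: stress the penult if heavy (long vowel or closed), else the antepenult.
Weights: 3 mu:f H, 4 dun H, 5 la:p H.
The penult (syllable 4, dun) is heavy, so it takes stress.
Stress on syllable 4: mo.pir.mu:f.ˈdun.la:p.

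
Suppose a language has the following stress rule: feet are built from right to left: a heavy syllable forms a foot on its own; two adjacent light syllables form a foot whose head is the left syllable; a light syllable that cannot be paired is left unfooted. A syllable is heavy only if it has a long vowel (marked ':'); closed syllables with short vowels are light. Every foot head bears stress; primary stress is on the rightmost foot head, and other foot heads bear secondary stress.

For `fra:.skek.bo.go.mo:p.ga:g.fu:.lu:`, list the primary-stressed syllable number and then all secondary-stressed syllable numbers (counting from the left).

primary 8, secondary 1, 3, 5, 6, 7

Weights: 1 fra: H, 2 skek L, 3 bo L, 4 go L, 5 mo:p H, 6 ga:g H, 7 fu: H, 8 lu: H.
Parse right to left (heavy = foot alone; LL = one foot; stranded L unfooted): (ˈfra:) skek (ˈbo.go) (ˈmo:p) (ˈga:g) (ˈfu:) (ˈlu:).
Foot heads: 1, 3, 5, 6, 7, 8.
Primary stress on the rightmost head = syllable 8.
Secondary stress on 1, 3, 5, 6, 7: ˌfra:.skek.ˌbo.go.ˌmo:p.ˌga:g.ˌfu:.ˈlu:.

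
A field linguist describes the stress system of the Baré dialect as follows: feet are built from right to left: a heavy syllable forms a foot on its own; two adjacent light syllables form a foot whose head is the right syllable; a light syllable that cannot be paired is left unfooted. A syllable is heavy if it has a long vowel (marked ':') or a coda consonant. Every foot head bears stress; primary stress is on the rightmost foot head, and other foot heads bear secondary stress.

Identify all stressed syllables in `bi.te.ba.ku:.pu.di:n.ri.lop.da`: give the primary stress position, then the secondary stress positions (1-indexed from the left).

Weights: 1 bi L, 2 te L, 3 ba L, 4 ku: H, 5 pu L, 6 di:n H, 7 ri L, 8 lop H, 9 da L.
Parse right to left (heavy = foot alone; LL = one foot; stranded L unfooted): bi (te.ˈba) (ˈku:) pu (ˈdi:n) ri (ˈlop) da.
Foot heads: 3, 4, 6, 8.
Primary stress on the rightmost head = syllable 8.
Secondary stress on 3, 4, 6: bi.te.ˌba.ˌku:.pu.ˌdi:n.ri.ˈlop.da.

primary 8, secondary 3, 4, 6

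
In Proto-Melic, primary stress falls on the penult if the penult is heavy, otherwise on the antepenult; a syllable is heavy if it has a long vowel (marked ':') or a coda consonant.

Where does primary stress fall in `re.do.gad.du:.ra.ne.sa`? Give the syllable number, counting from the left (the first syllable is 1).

5

Weights: 5 ra L, 6 ne L, 7 sa L.
The penult (syllable 6, ne) is light, so stress falls on the antepenult (syllable 5, ra).
Primary stress: syllable 5 → re.do.gad.du:.ˈra.ne.sa.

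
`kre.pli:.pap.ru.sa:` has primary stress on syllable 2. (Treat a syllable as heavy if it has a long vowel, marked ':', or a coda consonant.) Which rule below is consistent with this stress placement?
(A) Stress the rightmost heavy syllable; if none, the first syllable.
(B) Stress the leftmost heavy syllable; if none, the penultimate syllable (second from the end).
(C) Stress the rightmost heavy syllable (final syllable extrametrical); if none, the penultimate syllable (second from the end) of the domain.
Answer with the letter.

B

Rule A → syllable 5 (observed: 2).
Rule B → syllable 2 ✓.
Rule C → syllable 3 (observed: 2).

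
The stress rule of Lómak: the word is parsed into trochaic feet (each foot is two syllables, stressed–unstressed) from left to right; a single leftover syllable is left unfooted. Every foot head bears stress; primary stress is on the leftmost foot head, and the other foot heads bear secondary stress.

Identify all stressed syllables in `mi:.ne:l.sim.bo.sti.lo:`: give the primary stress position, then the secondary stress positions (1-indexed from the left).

Parse left to right into trochaic (ˈσσ) feet: (ˈmi:.ne:l) (ˈsim.bo) (ˈsti.lo:).
Foot heads (stressed positions): 1, 3, 5.
End Rule Leftmost: primary stress on the leftmost head = syllable 1.
Secondary stress on 3, 5: ˈmi:.ne:l.ˌsim.bo.ˌsti.lo:.

primary 1, secondary 3, 5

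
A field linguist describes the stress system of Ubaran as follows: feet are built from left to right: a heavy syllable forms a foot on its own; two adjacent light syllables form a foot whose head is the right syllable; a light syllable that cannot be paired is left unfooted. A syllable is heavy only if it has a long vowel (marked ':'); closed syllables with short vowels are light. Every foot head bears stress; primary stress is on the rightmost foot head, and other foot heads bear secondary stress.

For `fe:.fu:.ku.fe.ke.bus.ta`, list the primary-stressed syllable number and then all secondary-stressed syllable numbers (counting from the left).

Weights: 1 fe: H, 2 fu: H, 3 ku L, 4 fe L, 5 ke L, 6 bus L, 7 ta L.
Parse left to right (heavy = foot alone; LL = one foot; stranded L unfooted): (ˈfe:) (ˈfu:) (ku.ˈfe) (ke.ˈbus) ta.
Foot heads: 1, 2, 4, 6.
Primary stress on the rightmost head = syllable 6.
Secondary stress on 1, 2, 4: ˌfe:.ˌfu:.ku.ˌfe.ke.ˈbus.ta.

primary 6, secondary 1, 2, 4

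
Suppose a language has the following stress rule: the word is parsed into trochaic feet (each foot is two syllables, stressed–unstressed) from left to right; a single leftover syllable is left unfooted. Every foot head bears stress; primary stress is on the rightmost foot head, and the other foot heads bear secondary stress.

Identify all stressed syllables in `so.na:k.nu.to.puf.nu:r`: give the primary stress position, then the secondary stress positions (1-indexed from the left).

primary 5, secondary 1, 3

Parse left to right into trochaic (ˈσσ) feet: (ˈso.na:k) (ˈnu.to) (ˈpuf.nu:r).
Foot heads (stressed positions): 1, 3, 5.
End Rule Rightmost: primary stress on the rightmost head = syllable 5.
Secondary stress on 1, 3: ˌso.na:k.ˌnu.to.ˈpuf.nu:r.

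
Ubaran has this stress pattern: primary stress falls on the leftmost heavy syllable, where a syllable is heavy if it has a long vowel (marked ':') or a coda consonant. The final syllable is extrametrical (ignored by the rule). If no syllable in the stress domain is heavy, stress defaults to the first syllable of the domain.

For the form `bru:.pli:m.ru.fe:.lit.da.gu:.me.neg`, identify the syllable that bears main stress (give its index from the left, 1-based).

1

The final syllable (9, neg) is extrametrical; the stress domain is syllables 1–8.
Weights: 1 bru: H, 2 pli:m H, 3 ru L, 4 fe: H, 5 lit H, 6 da L, 7 gu: H, 8 me L.
Heavy syllables in the domain: 1, 2, 4, 5, 7. The leftmost is syllable 1 (bru:).
Primary stress: syllable 1 → ˈbru:.pli:m.ru.fe:.lit.da.gu:.me.neg.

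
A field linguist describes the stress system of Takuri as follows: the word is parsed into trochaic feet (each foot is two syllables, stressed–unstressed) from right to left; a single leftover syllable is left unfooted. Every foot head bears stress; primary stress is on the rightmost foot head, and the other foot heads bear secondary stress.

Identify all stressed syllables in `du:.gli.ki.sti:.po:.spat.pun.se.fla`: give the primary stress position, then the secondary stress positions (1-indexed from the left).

primary 8, secondary 2, 4, 6

Parse right to left into trochaic (ˈσσ) feet: du: (ˈgli.ki) (ˈsti:.po:) (ˈspat.pun) (ˈse.fla). Syllable 1 is left unfooted.
Foot heads (stressed positions): 2, 4, 6, 8.
End Rule Rightmost: primary stress on the rightmost head = syllable 8.
Secondary stress on 2, 4, 6: du:.ˌgli.ki.ˌsti:.po:.ˌspat.pun.ˈse.fla.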